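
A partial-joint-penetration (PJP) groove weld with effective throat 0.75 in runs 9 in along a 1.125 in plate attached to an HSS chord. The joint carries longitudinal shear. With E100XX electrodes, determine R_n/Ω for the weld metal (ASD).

E100XX → F_EXX = 100 ksi.
Effective throat (given) t_e = 0.75 in.
A_we = 0.75 × 9 = 6.75 in².
F_nw = 0.6 F_EXX = 60 ksi.
R_n/Ω = (60 × 6.75) / 2.0 = 202.5 kips.

R_n/Ω ≈ 202 kips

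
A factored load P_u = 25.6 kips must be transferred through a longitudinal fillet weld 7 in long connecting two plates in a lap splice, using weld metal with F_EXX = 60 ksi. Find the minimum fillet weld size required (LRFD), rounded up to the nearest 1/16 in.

w = 1/4 in

Total weld length L = 7 in.
Required throat t_e = P_u / (φ × 0.6 F_EXX × L) = 25.6 / (0.75 × 0.6 × 60 × 7) = 0.1354 in.
Required leg w = t_e / 0.707 = 0.1916 in → use 1/4 in.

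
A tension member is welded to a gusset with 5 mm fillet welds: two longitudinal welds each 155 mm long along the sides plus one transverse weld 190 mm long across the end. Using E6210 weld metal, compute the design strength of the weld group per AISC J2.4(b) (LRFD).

φR_n ≈ 541 kN

E62XX → F_EXX = 620 MPa.
t_e = 0.707 × 5 = 3.535 mm.
R_nwl = 0.6 × 620 × 3.535 × 310 × 10⁻³ = 407.7 kN (longitudinal, 2 welds).
R_nwt = 0.6 × 620 × 3.535 × 190 × 10⁻³ = 249.9 kN (transverse, base value).
(i) R_nwl + R_nwt = 657.5 kN; (ii) 0.85 R_nwl + 1.5 R_nwt = 721.3 kN.
R_n = max = 721.3 kN [governs: (ii)]; φR_n = 541 kN.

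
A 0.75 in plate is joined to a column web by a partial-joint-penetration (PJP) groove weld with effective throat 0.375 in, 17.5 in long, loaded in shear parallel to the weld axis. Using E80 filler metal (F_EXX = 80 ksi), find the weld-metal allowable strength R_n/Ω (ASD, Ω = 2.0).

R_n/Ω ≈ 158 kips

Effective throat (given) t_e = 0.375 in.
A_we = 0.375 × 17.5 = 6.562 in².
F_nw = 0.6 F_EXX = 48 ksi.
R_n/Ω = (48 × 6.562) / 2.0 = 157.5 kips.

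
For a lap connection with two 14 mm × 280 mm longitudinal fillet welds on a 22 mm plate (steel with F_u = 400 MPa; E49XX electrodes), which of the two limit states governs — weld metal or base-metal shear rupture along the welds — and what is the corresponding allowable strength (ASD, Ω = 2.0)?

R_n/Ω ≈ 815 kN (weld metal governs)

E49XX → F_EXX = 490 MPa.
t_e = 0.707 × 14 = 9.898 mm; L = 560 mm.
Weld metal: R_n/Ω = (1/2.0) × 0.6 × 490 × 9.898 × 560 × 10⁻³ = 814.8 kN.
Base metal (shear rupture): R_n/Ω = (1/2.0) × 0.6 × 400 × 22 × 560 × 10⁻³ = 1478 kN.
Governing: weld metal.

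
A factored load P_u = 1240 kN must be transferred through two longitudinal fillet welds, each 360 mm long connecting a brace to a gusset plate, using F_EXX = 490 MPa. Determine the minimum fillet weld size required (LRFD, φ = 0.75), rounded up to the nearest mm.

Total weld length L = 720 mm.
Required throat t_e = P_u / (φ × 0.6 F_EXX × L) = 1240 / (0.75 × 0.6 × 490 × 720 × 10⁻³) = 7.811 mm.
Required leg w = t_e / 0.707 = 11.05 mm → use 12 mm.

w = 12 mm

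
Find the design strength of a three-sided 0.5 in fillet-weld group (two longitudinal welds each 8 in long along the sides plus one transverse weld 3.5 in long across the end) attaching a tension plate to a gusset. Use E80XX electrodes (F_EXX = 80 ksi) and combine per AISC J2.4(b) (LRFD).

φR_n ≈ 248 kip

t_e = 0.707 × 0.5 = 0.3535 in.
R_nwl = 0.6 × 80 × 0.3535 × 16 = 271.5 kip (longitudinal, 2 welds).
R_nwt = 0.6 × 80 × 0.3535 × 3.5 = 59.39 kip (transverse, base value).
(i) R_nwl + R_nwt = 330.9 kip; (ii) 0.85 R_nwl + 1.5 R_nwt = 319.8 kip.
R_n = max = 330.9 kip [governs: (i)]; φR_n = 248.2 kip.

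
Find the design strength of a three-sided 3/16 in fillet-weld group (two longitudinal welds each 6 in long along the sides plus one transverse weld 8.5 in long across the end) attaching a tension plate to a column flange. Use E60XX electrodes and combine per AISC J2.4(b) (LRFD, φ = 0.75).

E60XX → F_EXX = 60 ksi.
t_e = 0.707 × 0.1875 = 0.1326 in.
R_nwl = 0.6 × 60 × 0.1326 × 12 = 57.27 kips (longitudinal, 2 welds).
R_nwt = 0.6 × 60 × 0.1326 × 8.5 = 40.56 kips (transverse, base value).
(i) R_nwl + R_nwt = 97.83 kips; (ii) 0.85 R_nwl + 1.5 R_nwt = 109.5 kips.
R_n = max = 109.5 kips [governs: (ii)]; φR_n = 82.14 kips.

φR_n ≈ 82.1 kips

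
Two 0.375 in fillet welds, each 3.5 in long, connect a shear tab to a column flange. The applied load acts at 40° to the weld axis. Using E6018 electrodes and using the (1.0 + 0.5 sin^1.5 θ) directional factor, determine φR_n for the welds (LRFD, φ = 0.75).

E60XX → F_EXX = 60 ksi.
t_e = 0.707 × 0.375 = 0.2651 in; A_we = 0.2651 × 7 = 1.856 in².
Directional factor: 1.0 + 0.5 sin^1.5(40°) = 1.258.
F_nw = 0.6 × 60 × 1.258 = 45.28 ksi.
φR_n = 0.75 × 45.28 × 1.856 = 63.02 kip.

φR_n ≈ 63 kip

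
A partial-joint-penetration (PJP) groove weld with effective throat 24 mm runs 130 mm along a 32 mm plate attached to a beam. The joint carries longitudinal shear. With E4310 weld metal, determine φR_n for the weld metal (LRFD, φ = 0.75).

φR_n ≈ 604 kN

E43XX → F_EXX = 430 MPa.
Effective throat (given) t_e = 24 mm.
A_we = 24 × 130 = 3120 mm².
F_nw = 0.6 F_EXX = 258 MPa.
φR_n = 0.75 × 258 × 3120 × 10⁻³ = 603.7 kN.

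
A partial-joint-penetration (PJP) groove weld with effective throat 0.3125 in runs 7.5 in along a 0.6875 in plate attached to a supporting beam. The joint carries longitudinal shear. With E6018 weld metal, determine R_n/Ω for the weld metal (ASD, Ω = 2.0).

E60XX → F_EXX = 60 ksi.
Effective throat (given) t_e = 0.3125 in.
A_we = 0.3125 × 7.5 = 2.344 in².
F_nw = 0.6 F_EXX = 36 ksi.
R_n/Ω = (36 × 2.344) / 2.0 = 42.19 kip.

R_n/Ω ≈ 42.2 kip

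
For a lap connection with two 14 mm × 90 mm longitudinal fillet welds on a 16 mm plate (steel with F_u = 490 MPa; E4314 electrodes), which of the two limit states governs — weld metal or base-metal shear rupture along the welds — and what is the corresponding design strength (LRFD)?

E43XX → F_EXX = 430 MPa.
t_e = 0.707 × 14 = 9.898 mm; L = 180 mm.
Weld metal: φR_n = 0.75 × 0.6 × 430 × 9.898 × 180 × 10⁻³ = 344.7 kN.
Base metal (shear rupture): φR_n = 0.75 × 0.6 × 490 × 16 × 180 × 10⁻³ = 635 kN.
Governing: weld metal.

φR_n ≈ 345 kN (weld metal governs)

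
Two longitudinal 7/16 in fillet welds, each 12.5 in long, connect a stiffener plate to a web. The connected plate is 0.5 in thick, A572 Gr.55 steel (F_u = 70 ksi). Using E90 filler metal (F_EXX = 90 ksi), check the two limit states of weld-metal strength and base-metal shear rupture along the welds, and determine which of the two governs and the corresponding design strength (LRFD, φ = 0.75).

t_e = 0.707 × 0.4375 = 0.3093 in; L = 25 in.
Weld metal: φR_n = 0.75 × 0.6 × 90 × 0.3093 × 25 = 313.2 kip.
Base metal (shear rupture): φR_n = 0.75 × 0.6 × 70 × 0.5 × 25 = 393.8 kip.
Governing: weld metal.

φR_n ≈ 313 kip (weld metal governs)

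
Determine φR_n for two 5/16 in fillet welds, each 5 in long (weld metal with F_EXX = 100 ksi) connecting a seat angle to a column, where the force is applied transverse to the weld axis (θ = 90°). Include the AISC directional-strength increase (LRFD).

φR_n ≈ 149 kips

t_e = 0.707 × 0.3125 = 0.2209 in; A_we = 0.2209 × 10 = 2.209 in².
Directional factor: 1.0 + 0.5 sin^1.5(90°) = 1.5.
F_nw = 0.6 × 100 × 1.5 = 90 ksi.
φR_n = 0.75 × 90 × 2.209 = 149.1 kips.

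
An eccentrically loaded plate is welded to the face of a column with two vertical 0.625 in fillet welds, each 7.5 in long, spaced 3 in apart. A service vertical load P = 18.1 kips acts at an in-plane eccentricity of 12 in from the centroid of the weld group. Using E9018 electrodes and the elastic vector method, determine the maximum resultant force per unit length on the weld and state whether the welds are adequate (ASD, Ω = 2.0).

E90XX → F_EXX = 90 ksi.
Total weld length L_w = 15 in. Treat welds as unit-width lines.
Polar moment about centroid: J = 2[d³/12 + d(b/2)²] = 2[7.5³/12 + 7.5×1.5²] = 104.1 in³.
Direct shear f_v = P/L_w = 18.1 / 15 = 1.207 kip/in (vertical).
Torsion M = P·e = 18.1 × 12 = 217.2 kip·in.
Critical point at (x, y) = (1.5, 3.75) from centroid. f_tx = M·y/J = 7.827 kip/in; f_ty = M·x/J = 3.131 kip/in.
Resultant f_max = √[f_tx² + (f_v + f_ty)²] = √[7.827² + (1.207 + 3.131)²] = 8.949 kip/in.
Capacity per unit length: r_n/Ω = (1/2.0) × 0.6 × 90 × (0.707 × 0.625) = 11.93 kip/in.
8.949 ≤ 11.93 → adequate.

f_max ≈ 8.95 kip/in; adequate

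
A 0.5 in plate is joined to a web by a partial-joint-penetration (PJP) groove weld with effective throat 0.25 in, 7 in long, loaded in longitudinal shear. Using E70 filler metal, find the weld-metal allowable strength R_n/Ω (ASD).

E70XX → F_EXX = 70 ksi.
Effective throat (given) t_e = 0.25 in.
A_we = 0.25 × 7 = 1.75 in².
F_nw = 0.6 F_EXX = 42 ksi.
R_n/Ω = (42 × 1.75) / 2.0 = 36.75 kips.

R_n/Ω ≈ 36.8 kips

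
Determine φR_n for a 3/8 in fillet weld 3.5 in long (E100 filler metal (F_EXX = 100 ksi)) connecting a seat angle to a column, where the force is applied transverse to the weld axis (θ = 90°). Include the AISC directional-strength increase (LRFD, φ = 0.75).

φR_n ≈ 62.6 kip

t_e = 0.707 × 0.375 = 0.2651 in; A_we = 0.2651 × 3.5 = 0.9279 in².
Directional factor: 1.0 + 0.5 sin^1.5(90°) = 1.5.
F_nw = 0.6 × 100 × 1.5 = 90 ksi.
φR_n = 0.75 × 90 × 0.9279 = 62.64 kip.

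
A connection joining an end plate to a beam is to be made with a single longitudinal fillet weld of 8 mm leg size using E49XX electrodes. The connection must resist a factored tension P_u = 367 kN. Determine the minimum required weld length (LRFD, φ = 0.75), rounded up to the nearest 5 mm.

E49XX → F_EXX = 490 MPa.
Throat t_e = 0.707 × 8 = 5.656 mm.
φr_n = 0.75 × 0.6 × 490 × 5.656 × 10⁻³ = 1.247 kN/mm.
L_req = P_u / φr_n = 367 / 1.247 = 294.3 mm total.
Round up → use L = 295 mm.

L = 295 mm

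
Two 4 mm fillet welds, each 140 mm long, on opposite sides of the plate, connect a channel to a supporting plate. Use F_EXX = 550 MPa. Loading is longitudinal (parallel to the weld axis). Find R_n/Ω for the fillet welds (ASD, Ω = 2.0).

R_n/Ω ≈ 131 kN

Effective throat t_e = 0.707 × 4 = 2.828 mm.
Total length L = 280 mm; A_we = 2.828 × 280 = 791.8 mm².
F_nw = 0.6 F_EXX = 0.6 × 550 = 330 MPa.
R_n = 330 × 791.8 × 10⁻³ = 261.3 kN; R_n/Ω = 261.3/2.0 = 130.7 kN.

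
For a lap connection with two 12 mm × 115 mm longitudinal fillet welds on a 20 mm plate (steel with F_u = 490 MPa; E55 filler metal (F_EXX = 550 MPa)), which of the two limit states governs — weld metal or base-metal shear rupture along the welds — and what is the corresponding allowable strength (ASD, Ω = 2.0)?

R_n/Ω ≈ 322 kN (weld metal governs)

t_e = 0.707 × 12 = 8.484 mm; L = 230 mm.
Weld metal: R_n/Ω = (1/2.0) × 0.6 × 550 × 8.484 × 230 × 10⁻³ = 322 kN.
Base metal (shear rupture): R_n/Ω = (1/2.0) × 0.6 × 490 × 20 × 230 × 10⁻³ = 676.2 kN.
Governing: weld metal.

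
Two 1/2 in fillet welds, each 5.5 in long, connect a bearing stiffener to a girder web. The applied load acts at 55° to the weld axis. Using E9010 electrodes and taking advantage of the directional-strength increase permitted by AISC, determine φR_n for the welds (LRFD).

φR_n ≈ 216 kip

E90XX → F_EXX = 90 ksi.
t_e = 0.707 × 0.5 = 0.3535 in; A_we = 0.3535 × 11 = 3.888 in².
Directional factor: 1.0 + 0.5 sin^1.5(55°) = 1.371.
F_nw = 0.6 × 90 × 1.371 = 74.02 ksi.
φR_n = 0.75 × 74.02 × 3.888 = 215.9 kip.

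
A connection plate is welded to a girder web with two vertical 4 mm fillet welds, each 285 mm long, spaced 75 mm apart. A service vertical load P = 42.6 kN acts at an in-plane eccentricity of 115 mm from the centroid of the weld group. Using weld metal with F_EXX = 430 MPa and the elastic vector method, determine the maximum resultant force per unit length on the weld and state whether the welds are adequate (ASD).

Total weld length L_w = 570 mm. Treat welds as unit-width lines.
Polar moment about centroid: J = 2[d³/12 + d(b/2)²] = 2[285³/12 + 285×37.5²] = 4660000 mm³.
Direct shear f_v = P/L_w = 42.6×10³ / 570 = 74.74 N/mm (vertical).
Torsion M = P·e = 42.6×10³ × 115 = 4899000 N·mm.
Critical point at (x, y) = (37.5, 142.5) from centroid. f_tx = M·y/J = 149.8 N/mm; f_ty = M·x/J = 39.43 N/mm.
Resultant f_max = √[f_tx² + (f_v + f_ty)²] = √[149.8² + (74.74 + 39.43)²] = 188.4 N/mm.
Capacity per unit length: r_n/Ω = (1/2.0) × 0.6 × 430 × (0.707 × 4) = 364.8 N/mm.
188.4 ≤ 364.8 → adequate.

f_max ≈ 188 N/mm; adequate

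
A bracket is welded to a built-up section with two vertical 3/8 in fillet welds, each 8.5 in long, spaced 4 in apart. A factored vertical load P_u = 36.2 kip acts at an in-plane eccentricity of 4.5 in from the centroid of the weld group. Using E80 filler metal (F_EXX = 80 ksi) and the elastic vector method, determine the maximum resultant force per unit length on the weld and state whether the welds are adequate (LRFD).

f_max ≈ 5.73 kip/in; adequate

Total weld length L_w = 17 in. Treat welds as unit-width lines.
Polar moment about centroid: J = 2[d³/12 + d(b/2)²] = 2[8.5³/12 + 8.5×2²] = 170.4 in³.
Direct shear f_v = P/L_w = 36.2 / 17 = 2.129 kip/in (vertical).
Torsion M = P·e = 36.2 × 4.5 = 162.9 kip·in.
Critical point at (x, y) = (2, 4.25) from centroid. f_tx = M·y/J = 4.064 kip/in; f_ty = M·x/J = 1.912 kip/in.
Resultant f_max = √[f_tx² + (f_v + f_ty)²] = √[4.064² + (2.129 + 1.912)²] = 5.732 kip/in.
Capacity per unit length: φr_n = 0.75 × 0.6 × 80 × (0.707 × 0.375) = 9.544 kip/in.
5.732 ≤ 9.544 → adequate.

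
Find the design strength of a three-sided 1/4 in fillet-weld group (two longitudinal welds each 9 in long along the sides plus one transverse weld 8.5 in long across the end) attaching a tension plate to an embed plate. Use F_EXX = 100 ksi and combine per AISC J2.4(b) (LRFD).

t_e = 0.707 × 0.25 = 0.1767 in.
R_nwl = 0.6 × 100 × 0.1767 × 18 = 190.9 kips (longitudinal, 2 welds).
R_nwt = 0.6 × 100 × 0.1767 × 8.5 = 90.14 kips (transverse, base value).
(i) R_nwl + R_nwt = 281 kips; (ii) 0.85 R_nwl + 1.5 R_nwt = 297.5 kips.
R_n = max = 297.5 kips [governs: (ii)]; φR_n = 223.1 kips.

φR_n ≈ 223 kips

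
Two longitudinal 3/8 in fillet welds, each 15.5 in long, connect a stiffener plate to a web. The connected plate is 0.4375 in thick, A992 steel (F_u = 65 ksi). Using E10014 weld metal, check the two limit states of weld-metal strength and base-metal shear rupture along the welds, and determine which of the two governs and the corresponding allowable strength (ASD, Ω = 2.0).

R_n/Ω ≈ 247 kips (weld metal governs)

E100XX → F_EXX = 100 ksi.
t_e = 0.707 × 0.375 = 0.2651 in; L = 31 in.
Weld metal: R_n/Ω = (1/2.0) × 0.6 × 100 × 0.2651 × 31 = 246.6 kips.
Base metal (shear rupture): R_n/Ω = (1/2.0) × 0.6 × 65 × 0.4375 × 31 = 264.5 kips.
Governing: weld metal.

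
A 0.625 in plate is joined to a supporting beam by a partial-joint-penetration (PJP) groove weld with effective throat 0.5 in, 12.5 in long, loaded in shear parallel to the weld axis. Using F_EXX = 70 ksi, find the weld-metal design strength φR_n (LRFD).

Effective throat (given) t_e = 0.5 in.
A_we = 0.5 × 12.5 = 6.25 in².
F_nw = 0.6 F_EXX = 42 ksi.
φR_n = 0.75 × 42 × 6.25 = 196.9 kips.

φR_n ≈ 197 kips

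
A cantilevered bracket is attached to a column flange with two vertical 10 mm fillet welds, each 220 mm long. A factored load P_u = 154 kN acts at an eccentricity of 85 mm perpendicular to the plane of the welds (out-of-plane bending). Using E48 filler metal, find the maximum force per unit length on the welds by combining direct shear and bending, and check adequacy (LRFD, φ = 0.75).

E48XX → F_EXX = 480 MPa.
L_w = 2 × 220 = 440 mm; section modulus (unit throat) S = 2 × L²/6 = 16130 mm².
Direct shear f_v = P/L_w = 154×10³/440 = 350 N/mm.
Moment M = P × e = 154×10³ × 85 = 13090000 N·mm; bending f_b = M/S = 811.4 N/mm.
f_max = √(f_v² + f_b²) = √(350² + 811.4²) = 883.6 N/mm.
φr_n = 0.75 × 0.6 × 480 × (0.707 × 10) = 1527 N/mm → adequate.

f_max ≈ 884 N/mm; adequate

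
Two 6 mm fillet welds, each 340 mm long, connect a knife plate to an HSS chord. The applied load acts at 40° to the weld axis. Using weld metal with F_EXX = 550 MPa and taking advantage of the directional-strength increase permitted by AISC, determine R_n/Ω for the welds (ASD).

t_e = 0.707 × 6 = 4.242 mm; A_we = 4.242 × 680 = 2885 mm².
Directional factor: 1.0 + 0.5 sin^1.5(40°) = 1.258.
F_nw = 0.6 × 550 × 1.258 = 415 MPa.
R_n/Ω = (415 × 2885) / 2.0 × 10⁻³ = 598.6 kN.

R_n/Ω ≈ 599 kN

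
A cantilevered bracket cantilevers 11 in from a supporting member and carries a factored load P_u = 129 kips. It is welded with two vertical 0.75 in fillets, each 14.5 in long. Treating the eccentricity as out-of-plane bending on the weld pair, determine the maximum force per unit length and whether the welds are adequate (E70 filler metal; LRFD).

f_max ≈ 20.7 kip/in; NOT adequate

E70XX → F_EXX = 70 ksi.
L_w = 2 × 14.5 = 29 in; section modulus (unit throat) S = 2 × L²/6 = 70.08 in².
Direct shear f_v = P/L_w = 129/29 = 4.448 kip/in.
Moment M = P × e = 129 × 11 = 1419 kip·in; bending f_b = M/S = 20.25 kip/in.
f_max = √(f_v² + f_b²) = √(4.448² + 20.25²) = 20.73 kip/in.
φr_n = 0.75 × 0.6 × 70 × (0.707 × 0.75) = 16.7 kip/in → NOT adequate.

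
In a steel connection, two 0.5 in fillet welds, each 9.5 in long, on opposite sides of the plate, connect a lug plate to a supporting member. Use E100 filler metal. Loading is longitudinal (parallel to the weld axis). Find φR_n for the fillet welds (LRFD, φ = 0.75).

φR_n ≈ 302 kip

E100XX → F_EXX = 100 ksi.
Effective throat t_e = 0.707 × 0.5 = 0.3535 in.
Total length L = 19 in; A_we = 0.3535 × 19 = 6.716 in².
F_nw = 0.6 F_EXX = 0.6 × 100 = 60 ksi.
φR_n = 0.75 × 60 × 6.716 = 302.2 kip.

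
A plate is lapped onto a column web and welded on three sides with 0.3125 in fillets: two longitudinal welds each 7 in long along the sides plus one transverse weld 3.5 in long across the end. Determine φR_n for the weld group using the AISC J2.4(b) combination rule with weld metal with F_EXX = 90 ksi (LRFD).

φR_n ≈ 157 kips

t_e = 0.707 × 0.3125 = 0.2209 in.
R_nwl = 0.6 × 90 × 0.2209 × 14 = 167 kips (longitudinal, 2 welds).
R_nwt = 0.6 × 90 × 0.2209 × 3.5 = 41.76 kips (transverse, base value).
(i) R_nwl + R_nwt = 208.8 kips; (ii) 0.85 R_nwl + 1.5 R_nwt = 204.6 kips.
R_n = max = 208.8 kips [governs: (i)]; φR_n = 156.6 kips.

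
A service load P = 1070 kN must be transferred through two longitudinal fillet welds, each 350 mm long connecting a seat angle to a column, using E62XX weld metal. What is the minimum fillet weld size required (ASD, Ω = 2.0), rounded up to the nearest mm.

w = 12 mm

E62XX → F_EXX = 620 MPa.
Total weld length L = 700 mm.
Required throat t_e = P × Ω / (0.6 F_EXX × L) = 1070 × 2.0 / (0.6 × 620 × 700 × 10⁻³) = 8.218 mm.
Required leg w = t_e / 0.707 = 11.62 mm → use 12 mm.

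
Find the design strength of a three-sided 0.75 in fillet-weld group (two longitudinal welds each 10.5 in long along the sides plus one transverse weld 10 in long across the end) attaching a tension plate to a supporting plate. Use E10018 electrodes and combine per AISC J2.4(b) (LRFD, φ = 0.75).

E100XX → F_EXX = 100 ksi.
t_e = 0.707 × 0.75 = 0.5302 in.
R_nwl = 0.6 × 100 × 0.5302 × 21 = 668.1 kips (longitudinal, 2 welds).
R_nwt = 0.6 × 100 × 0.5302 × 10 = 318.2 kips (transverse, base value).
(i) R_nwl + R_nwt = 986.3 kips; (ii) 0.85 R_nwl + 1.5 R_nwt = 1045 kips.
R_n = max = 1045 kips [governs: (ii)]; φR_n = 783.8 kips.

φR_n ≈ 784 kips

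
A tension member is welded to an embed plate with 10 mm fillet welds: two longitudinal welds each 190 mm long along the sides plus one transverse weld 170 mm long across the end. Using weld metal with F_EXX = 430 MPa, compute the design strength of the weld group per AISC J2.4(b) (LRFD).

t_e = 0.707 × 10 = 7.07 mm.
R_nwl = 0.6 × 430 × 7.07 × 380 × 10⁻³ = 693.1 kN (longitudinal, 2 welds).
R_nwt = 0.6 × 430 × 7.07 × 170 × 10⁻³ = 310.1 kN (transverse, base value).
(i) R_nwl + R_nwt = 1003 kN; (ii) 0.85 R_nwl + 1.5 R_nwt = 1054 kN.
R_n = max = 1054 kN [governs: (ii)]; φR_n = 790.7 kN.

φR_n ≈ 791 kN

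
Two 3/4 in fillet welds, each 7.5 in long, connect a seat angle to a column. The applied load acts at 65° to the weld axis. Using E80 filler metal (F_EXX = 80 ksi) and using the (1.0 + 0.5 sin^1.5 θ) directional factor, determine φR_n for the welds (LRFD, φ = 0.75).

t_e = 0.707 × 0.75 = 0.5302 in; A_we = 0.5302 × 15 = 7.954 in².
Directional factor: 1.0 + 0.5 sin^1.5(65°) = 1.431.
F_nw = 0.6 × 80 × 1.431 = 68.71 ksi.
φR_n = 0.75 × 68.71 × 7.954 = 409.9 kips.

φR_n ≈ 410 kips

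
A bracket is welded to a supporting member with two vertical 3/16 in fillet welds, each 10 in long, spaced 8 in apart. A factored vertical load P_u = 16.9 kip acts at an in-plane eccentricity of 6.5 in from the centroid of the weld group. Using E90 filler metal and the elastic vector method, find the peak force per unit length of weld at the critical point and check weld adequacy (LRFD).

E90XX → F_EXX = 90 ksi.
Total weld length L_w = 20 in. Treat welds as unit-width lines.
Polar moment about centroid: J = 2[d³/12 + d(b/2)²] = 2[10³/12 + 10×4²] = 486.7 in³.
Direct shear f_v = P/L_w = 16.9 / 20 = 0.845 kip/in (vertical).
Torsion M = P·e = 16.9 × 6.5 = 109.85 kip·in.
Critical point at (x, y) = (4, 5) from centroid. f_tx = M·y/J = 1.129 kip/in; f_ty = M·x/J = 0.9029 kip/in.
Resultant f_max = √[f_tx² + (f_v + f_ty)²] = √[1.129² + (0.845 + 0.9029)²] = 2.081 kip/in.
Capacity per unit length: φr_n = 0.75 × 0.6 × 90 × (0.707 × 0.1875) = 5.369 kip/in.
2.081 ≤ 5.369 → adequate.

f_max ≈ 2.08 kip/in; adequate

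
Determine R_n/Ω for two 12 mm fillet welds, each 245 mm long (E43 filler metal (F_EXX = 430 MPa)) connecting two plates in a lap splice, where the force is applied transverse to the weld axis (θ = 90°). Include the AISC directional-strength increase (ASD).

t_e = 0.707 × 12 = 8.484 mm; A_we = 8.484 × 490 = 4157 mm².
Directional factor: 1.0 + 0.5 sin^1.5(90°) = 1.5.
F_nw = 0.6 × 430 × 1.5 = 387 MPa.
R_n/Ω = (387 × 4157) / 2.0 × 10⁻³ = 804.4 kN.

R_n/Ω ≈ 804 kN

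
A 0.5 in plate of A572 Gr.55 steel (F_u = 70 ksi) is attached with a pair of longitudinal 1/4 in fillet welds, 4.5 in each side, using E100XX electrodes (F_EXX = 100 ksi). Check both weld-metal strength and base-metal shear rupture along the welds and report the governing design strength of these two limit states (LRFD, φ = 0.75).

t_e = 0.707 × 0.25 = 0.1767 in; L = 9 in.
Weld metal: φR_n = 0.75 × 0.6 × 100 × 0.1767 × 9 = 71.58 kip.
Base metal (shear rupture): φR_n = 0.75 × 0.6 × 70 × 0.5 × 9 = 141.8 kip.
Governing: weld metal.

φR_n ≈ 71.6 kip (weld metal governs)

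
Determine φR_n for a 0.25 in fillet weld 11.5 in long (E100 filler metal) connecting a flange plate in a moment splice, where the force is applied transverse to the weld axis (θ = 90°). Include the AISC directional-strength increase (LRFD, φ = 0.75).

E100XX → F_EXX = 100 ksi.
t_e = 0.707 × 0.25 = 0.1767 in; A_we = 0.1767 × 11.5 = 2.033 in².
Directional factor: 1.0 + 0.5 sin^1.5(90°) = 1.5.
F_nw = 0.6 × 100 × 1.5 = 90 ksi.
φR_n = 0.75 × 90 × 2.033 = 137.2 kips.

φR_n ≈ 137 kips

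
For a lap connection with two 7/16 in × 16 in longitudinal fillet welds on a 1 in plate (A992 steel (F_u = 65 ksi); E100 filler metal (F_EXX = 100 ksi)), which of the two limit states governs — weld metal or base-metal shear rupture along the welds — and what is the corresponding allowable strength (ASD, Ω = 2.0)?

t_e = 0.707 × 0.4375 = 0.3093 in; L = 32 in.
Weld metal: R_n/Ω = (1/2.0) × 0.6 × 100 × 0.3093 × 32 = 296.9 kips.
Base metal (shear rupture): R_n/Ω = (1/2.0) × 0.6 × 65 × 1 × 32 = 624 kips.
Governing: weld metal.

R_n/Ω ≈ 297 kips (weld metal governs)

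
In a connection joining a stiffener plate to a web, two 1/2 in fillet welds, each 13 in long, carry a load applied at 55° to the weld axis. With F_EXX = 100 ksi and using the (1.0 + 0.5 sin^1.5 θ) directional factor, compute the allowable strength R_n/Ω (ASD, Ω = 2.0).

R_n/Ω ≈ 378 kip

t_e = 0.707 × 0.5 = 0.3535 in; A_we = 0.3535 × 26 = 9.191 in².
Directional factor: 1.0 + 0.5 sin^1.5(55°) = 1.371.
F_nw = 0.6 × 100 × 1.371 = 82.24 ksi.
R_n/Ω = (82.24 × 9.191) / 2.0 = 377.9 kip.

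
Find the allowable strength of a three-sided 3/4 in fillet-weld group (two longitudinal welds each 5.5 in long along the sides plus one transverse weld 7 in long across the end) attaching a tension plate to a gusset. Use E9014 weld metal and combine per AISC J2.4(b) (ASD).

E90XX → F_EXX = 90 ksi.
t_e = 0.707 × 0.75 = 0.5302 in.
R_nwl = 0.6 × 90 × 0.5302 × 11 = 315 kip (longitudinal, 2 welds).
R_nwt = 0.6 × 90 × 0.5302 × 7 = 200.4 kip (transverse, base value).
(i) R_nwl + R_nwt = 515.4 kip; (ii) 0.85 R_nwl + 1.5 R_nwt = 568.4 kip.
R_n = max = 568.4 kip [governs: (ii)]; R_n/Ω = 284.2 kip.

R_n/Ω ≈ 284 kip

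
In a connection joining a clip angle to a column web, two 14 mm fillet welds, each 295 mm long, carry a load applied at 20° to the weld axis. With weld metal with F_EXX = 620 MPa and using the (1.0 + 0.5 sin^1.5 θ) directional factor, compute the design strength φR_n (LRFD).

φR_n ≈ 1790 kN

t_e = 0.707 × 14 = 9.898 mm; A_we = 9.898 × 590 = 5840 mm².
Directional factor: 1.0 + 0.5 sin^1.5(20°) = 1.1.
F_nw = 0.6 × 620 × 1.1 = 409.2 MPa.
φR_n = 0.75 × 409.2 × 5840 × 10⁻³ = 1792 kN.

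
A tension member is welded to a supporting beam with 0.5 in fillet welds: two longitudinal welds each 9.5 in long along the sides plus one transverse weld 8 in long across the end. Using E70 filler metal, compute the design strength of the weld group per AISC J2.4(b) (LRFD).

φR_n ≈ 313 kip

E70XX → F_EXX = 70 ksi.
t_e = 0.707 × 0.5 = 0.3535 in.
R_nwl = 0.6 × 70 × 0.3535 × 19 = 282.1 kip (longitudinal, 2 welds).
R_nwt = 0.6 × 70 × 0.3535 × 8 = 118.8 kip (transverse, base value).
(i) R_nwl + R_nwt = 400.9 kip; (ii) 0.85 R_nwl + 1.5 R_nwt = 417.9 kip.
R_n = max = 417.9 kip [governs: (ii)]; φR_n = 313.5 kip.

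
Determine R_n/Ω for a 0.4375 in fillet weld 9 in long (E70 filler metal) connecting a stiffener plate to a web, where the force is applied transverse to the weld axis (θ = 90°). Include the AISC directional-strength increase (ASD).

E70XX → F_EXX = 70 ksi.
t_e = 0.707 × 0.4375 = 0.3093 in; A_we = 0.3093 × 9 = 2.784 in².
Directional factor: 1.0 + 0.5 sin^1.5(90°) = 1.5.
F_nw = 0.6 × 70 × 1.5 = 63 ksi.
R_n/Ω = (63 × 2.784) / 2.0 = 87.69 kips.

R_n/Ω ≈ 87.7 kips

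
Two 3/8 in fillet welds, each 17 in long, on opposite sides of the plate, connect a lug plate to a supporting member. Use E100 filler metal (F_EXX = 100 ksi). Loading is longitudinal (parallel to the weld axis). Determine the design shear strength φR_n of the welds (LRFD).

φR_n ≈ 406 kips

Effective throat t_e = 0.707 × 0.375 = 0.2651 in.
Total length L = 34 in; A_we = 0.2651 × 34 = 9.014 in².
F_nw = 0.6 F_EXX = 0.6 × 100 = 60 ksi.
φR_n = 0.75 × 60 × 9.014 = 405.6 kips.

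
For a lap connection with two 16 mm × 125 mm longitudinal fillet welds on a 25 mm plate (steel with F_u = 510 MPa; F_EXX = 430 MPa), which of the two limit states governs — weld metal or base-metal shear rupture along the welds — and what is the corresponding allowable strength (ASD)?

t_e = 0.707 × 16 = 11.31 mm; L = 250 mm.
Weld metal: R_n/Ω = (1/2.0) × 0.6 × 430 × 11.31 × 250 × 10⁻³ = 364.8 kN.
Base metal (shear rupture): R_n/Ω = (1/2.0) × 0.6 × 510 × 25 × 250 × 10⁻³ = 956.2 kN.
Governing: weld metal.

R_n/Ω ≈ 365 kN (weld metal governs)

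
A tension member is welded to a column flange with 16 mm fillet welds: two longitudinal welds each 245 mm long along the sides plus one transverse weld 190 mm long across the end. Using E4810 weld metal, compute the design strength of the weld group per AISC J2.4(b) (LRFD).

φR_n ≈ 1710 kN

E48XX → F_EXX = 480 MPa.
t_e = 0.707 × 16 = 11.31 mm.
R_nwl = 0.6 × 480 × 11.31 × 490 × 10⁻³ = 1596 kN (longitudinal, 2 welds).
R_nwt = 0.6 × 480 × 11.31 × 190 × 10⁻³ = 619 kN (transverse, base value).
(i) R_nwl + R_nwt = 2215 kN; (ii) 0.85 R_nwl + 1.5 R_nwt = 2285 kN.
R_n = max = 2285 kN [governs: (ii)]; φR_n = 1714 kN.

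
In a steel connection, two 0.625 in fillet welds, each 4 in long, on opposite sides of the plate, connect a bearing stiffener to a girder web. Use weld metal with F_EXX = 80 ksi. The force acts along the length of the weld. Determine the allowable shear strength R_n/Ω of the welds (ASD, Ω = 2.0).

Effective throat t_e = 0.707 × 0.625 = 0.4419 in.
Total length L = 8 in; A_we = 0.4419 × 8 = 3.535 in².
F_nw = 0.6 F_EXX = 0.6 × 80 = 48 ksi.
R_n = 48 × 3.535 = 169.7 kip; R_n/Ω = 169.7/2.0 = 84.84 kip.

R_n/Ω ≈ 84.8 kip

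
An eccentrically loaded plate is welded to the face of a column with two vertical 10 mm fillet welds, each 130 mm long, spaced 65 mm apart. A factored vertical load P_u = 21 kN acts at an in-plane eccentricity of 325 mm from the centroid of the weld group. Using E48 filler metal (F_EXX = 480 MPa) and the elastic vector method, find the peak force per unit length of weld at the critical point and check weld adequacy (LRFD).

Total weld length L_w = 260 mm. Treat welds as unit-width lines.
Polar moment about centroid: J = 2[d³/12 + d(b/2)²] = 2[130³/12 + 130×32.5²] = 640800 mm³.
Direct shear f_v = P/L_w = 21×10³ / 260 = 80.77 N/mm (vertical).
Torsion M = P·e = 21×10³ × 325 = 6825000 N·mm.
Critical point at (x, y) = (32.5, 65) from centroid. f_tx = M·y/J = 692.3 N/mm; f_ty = M·x/J = 346.2 N/mm.
Resultant f_max = √[f_tx² + (f_v + f_ty)²] = √[692.3² + (80.77 + 346.2)²] = 813.4 N/mm.
Capacity per unit length: φr_n = 0.75 × 0.6 × 480 × (0.707 × 10) = 1527 N/mm.
813.4 ≤ 1527 → adequate.

f_max ≈ 813 N/mm; adequate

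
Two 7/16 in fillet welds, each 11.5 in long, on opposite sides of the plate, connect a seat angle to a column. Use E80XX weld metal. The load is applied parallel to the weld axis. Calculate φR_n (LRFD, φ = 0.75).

E80XX → F_EXX = 80 ksi.
Effective throat t_e = 0.707 × 0.4375 = 0.3093 in.
Total length L = 23 in; A_we = 0.3093 × 23 = 7.114 in².
F_nw = 0.6 F_EXX = 0.6 × 80 = 48 ksi.
φR_n = 0.75 × 48 × 7.114 = 256.1 kips.

φR_n ≈ 256 kips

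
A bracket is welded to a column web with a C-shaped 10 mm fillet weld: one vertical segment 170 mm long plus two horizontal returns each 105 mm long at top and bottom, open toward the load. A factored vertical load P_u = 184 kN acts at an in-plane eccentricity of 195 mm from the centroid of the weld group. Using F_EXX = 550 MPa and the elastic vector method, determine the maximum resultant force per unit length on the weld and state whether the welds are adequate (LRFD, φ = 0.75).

f_max ≈ 2070 N/mm; NOT adequate

Total weld length L_w = 380 mm. Treat welds as unit-width lines.
Centroid: x̄ = 2×105×52.5 / 380 = 29.01 mm from the vertical weld.
Polar moment about centroid: J = I_x + I_y = [170³/12 + 2×105×85²] + [170×29.01² + 2(105³/12 + 105×23.49²)] = 2379000 mm³.
Direct shear f_v = P/L_w = 184×10³ / 380 = 484.2 N/mm (vertical).
Torsion M = P·e = 184×10³ × 195 = 35880000 N·mm.
Critical point at (x, y) = (75.99, 85) from centroid. f_tx = M·y/J = 1282 N/mm; f_ty = M·x/J = 1146 N/mm.
Resultant f_max = √[f_tx² + (f_v + f_ty)²] = √[1282² + (484.2 + 1146)²] = 2074 N/mm.
Capacity per unit length: φr_n = 0.75 × 0.6 × 550 × (0.707 × 10) = 1750 N/mm.
2074 > 1750 → NOT adequate.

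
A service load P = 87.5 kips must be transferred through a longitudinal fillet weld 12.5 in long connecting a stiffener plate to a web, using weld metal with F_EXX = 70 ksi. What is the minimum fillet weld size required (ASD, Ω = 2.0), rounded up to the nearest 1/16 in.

Total weld length L = 12.5 in.
Required throat t_e = P × Ω / (0.6 F_EXX × L) = 87.5 × 2.0 / (0.6 × 70 × 12.5) = 0.3333 in.
Required leg w = t_e / 0.707 = 0.4715 in → use 1/2 in.

w = 1/2 in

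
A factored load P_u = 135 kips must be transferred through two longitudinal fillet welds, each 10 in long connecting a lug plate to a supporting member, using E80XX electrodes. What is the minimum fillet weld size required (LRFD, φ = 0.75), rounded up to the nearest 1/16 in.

E80XX → F_EXX = 80 ksi.
Total weld length L = 20 in.
Required throat t_e = P_u / (φ × 0.6 F_EXX × L) = 135 / (0.75 × 0.6 × 80 × 20) = 0.1875 in.
Required leg w = t_e / 0.707 = 0.2652 in → use 5/16 in.

w = 5/16 in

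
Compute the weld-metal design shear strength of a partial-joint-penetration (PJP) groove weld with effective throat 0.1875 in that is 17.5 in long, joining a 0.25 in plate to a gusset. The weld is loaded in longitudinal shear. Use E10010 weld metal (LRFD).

E100XX → F_EXX = 100 ksi.
Effective throat (given) t_e = 0.1875 in.
A_we = 0.1875 × 17.5 = 3.281 in².
F_nw = 0.6 F_EXX = 60 ksi.
φR_n = 0.75 × 60 × 3.281 = 147.7 kip.

φR_n ≈ 148 kip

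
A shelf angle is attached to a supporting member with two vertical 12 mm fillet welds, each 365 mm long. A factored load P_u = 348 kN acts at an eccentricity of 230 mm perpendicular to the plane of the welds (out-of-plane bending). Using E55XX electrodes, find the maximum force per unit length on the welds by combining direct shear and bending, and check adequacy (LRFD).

f_max ≈ 1860 N/mm; adequate

E55XX → F_EXX = 550 MPa.
L_w = 2 × 365 = 730 mm; section modulus (unit throat) S = 2 × L²/6 = 44410 mm².
Direct shear f_v = P/L_w = 348×10³/730 = 476.7 N/mm.
Moment M = P × e = 348×10³ × 230 = 80040000 N·mm; bending f_b = M/S = 1802 N/mm.
f_max = √(f_v² + f_b²) = √(476.7² + 1802²) = 1864 N/mm.
φr_n = 0.75 × 0.6 × 550 × (0.707 × 12) = 2100 N/mm → adequate.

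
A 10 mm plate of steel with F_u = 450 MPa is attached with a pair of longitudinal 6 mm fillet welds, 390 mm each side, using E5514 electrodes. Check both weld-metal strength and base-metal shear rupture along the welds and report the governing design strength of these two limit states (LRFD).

φR_n ≈ 819 kN (weld metal governs)

E55XX → F_EXX = 550 MPa.
t_e = 0.707 × 6 = 4.242 mm; L = 780 mm.
Weld metal: φR_n = 0.75 × 0.6 × 550 × 4.242 × 780 × 10⁻³ = 818.9 kN.
Base metal (shear rupture): φR_n = 0.75 × 0.6 × 450 × 10 × 780 × 10⁻³ = 1580 kN.
Governing: weld metal.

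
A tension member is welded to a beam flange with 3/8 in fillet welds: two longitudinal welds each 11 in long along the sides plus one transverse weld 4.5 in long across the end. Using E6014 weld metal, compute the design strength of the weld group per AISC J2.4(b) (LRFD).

φR_n ≈ 190 kips

E60XX → F_EXX = 60 ksi.
t_e = 0.707 × 0.375 = 0.2651 in.
R_nwl = 0.6 × 60 × 0.2651 × 22 = 210 kips (longitudinal, 2 welds).
R_nwt = 0.6 × 60 × 0.2651 × 4.5 = 42.95 kips (transverse, base value).
(i) R_nwl + R_nwt = 252.9 kips; (ii) 0.85 R_nwl + 1.5 R_nwt = 242.9 kips.
R_n = max = 252.9 kips [governs: (i)]; φR_n = 189.7 kips.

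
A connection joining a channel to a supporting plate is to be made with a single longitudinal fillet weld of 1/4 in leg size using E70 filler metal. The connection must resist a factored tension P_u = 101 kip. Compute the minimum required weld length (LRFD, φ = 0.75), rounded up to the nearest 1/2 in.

L = 18.5 in

E70XX → F_EXX = 70 ksi.
Throat t_e = 0.707 × 0.25 = 0.1767 in.
φr_n = 0.75 × 0.6 × 70 × 0.1767 = 5.568 kip/in.
L_req = P_u / φr_n = 101 / 5.568 = 18.14 in total.
Round up → use L = 18.5 in.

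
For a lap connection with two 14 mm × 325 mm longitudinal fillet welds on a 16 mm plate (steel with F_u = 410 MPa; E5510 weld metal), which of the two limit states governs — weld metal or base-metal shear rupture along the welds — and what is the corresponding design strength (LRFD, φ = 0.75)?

E55XX → F_EXX = 550 MPa.
t_e = 0.707 × 14 = 9.898 mm; L = 650 mm.
Weld metal: φR_n = 0.75 × 0.6 × 550 × 9.898 × 650 × 10⁻³ = 1592 kN.
Base metal (shear rupture): φR_n = 0.75 × 0.6 × 410 × 16 × 650 × 10⁻³ = 1919 kN.
Governing: weld metal.

φR_n ≈ 1590 kN (weld metal governs)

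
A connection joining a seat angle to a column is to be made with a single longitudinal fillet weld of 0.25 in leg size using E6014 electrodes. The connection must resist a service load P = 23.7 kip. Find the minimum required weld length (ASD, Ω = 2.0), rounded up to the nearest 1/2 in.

E60XX → F_EXX = 60 ksi.
Throat t_e = 0.707 × 0.25 = 0.1767 in.
r_n/Ω = (0.6 × 60 × 0.1767) / 2.0 = 3.181 kip/in.
L_req = P / (r_n/Ω) = 23.7 / 3.181 = 7.449 in total.
Round up → use L = 7.5 in.

L = 7.5 in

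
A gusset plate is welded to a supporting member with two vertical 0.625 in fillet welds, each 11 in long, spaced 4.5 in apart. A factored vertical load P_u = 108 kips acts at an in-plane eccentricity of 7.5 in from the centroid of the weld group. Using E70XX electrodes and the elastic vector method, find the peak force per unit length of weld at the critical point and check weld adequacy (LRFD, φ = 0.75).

f_max ≈ 16.9 kip/in; NOT adequate

E70XX → F_EXX = 70 ksi.
Total weld length L_w = 22 in. Treat welds as unit-width lines.
Polar moment about centroid: J = 2[d³/12 + d(b/2)²] = 2[11³/12 + 11×2.25²] = 333.2 in³.
Direct shear f_v = P/L_w = 108 / 22 = 4.909 kip/in (vertical).
Torsion M = P·e = 108 × 7.5 = 810 kip·in.
Critical point at (x, y) = (2.25, 5.5) from centroid. f_tx = M·y/J = 13.37 kip/in; f_ty = M·x/J = 5.47 kip/in.
Resultant f_max = √[f_tx² + (f_v + f_ty)²] = √[13.37² + (4.909 + 5.47)²] = 16.93 kip/in.
Capacity per unit length: φr_n = 0.75 × 0.6 × 70 × (0.707 × 0.625) = 13.92 kip/in.
16.93 > 13.92 → NOT adequate.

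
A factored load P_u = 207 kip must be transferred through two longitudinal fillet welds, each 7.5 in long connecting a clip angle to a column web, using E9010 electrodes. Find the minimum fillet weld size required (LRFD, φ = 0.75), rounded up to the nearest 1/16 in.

E90XX → F_EXX = 90 ksi.
Total weld length L = 15 in.
Required throat t_e = P_u / (φ × 0.6 F_EXX × L) = 207 / (0.75 × 0.6 × 90 × 15) = 0.3407 in.
Required leg w = t_e / 0.707 = 0.482 in → use 1/2 in.

w = 1/2 in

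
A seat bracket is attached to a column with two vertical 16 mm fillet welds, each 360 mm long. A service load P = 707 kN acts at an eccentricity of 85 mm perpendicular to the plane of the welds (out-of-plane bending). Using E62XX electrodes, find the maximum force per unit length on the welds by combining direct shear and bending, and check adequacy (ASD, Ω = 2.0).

f_max ≈ 1700 N/mm; adequate

E62XX → F_EXX = 620 MPa.
L_w = 2 × 360 = 720 mm; section modulus (unit throat) S = 2 × L²/6 = 43200 mm².
Direct shear f_v = P/L_w = 707×10³/720 = 981.9 N/mm.
Moment M = P × e = 707×10³ × 85 = 60095000 N·mm; bending f_b = M/S = 1391 N/mm.
f_max = √(f_v² + f_b²) = √(981.9² + 1391²) = 1703 N/mm.
r_n/Ω = (1/2.0) × 0.6 × 620 × (0.707 × 16) = 2104 N/mm → adequate.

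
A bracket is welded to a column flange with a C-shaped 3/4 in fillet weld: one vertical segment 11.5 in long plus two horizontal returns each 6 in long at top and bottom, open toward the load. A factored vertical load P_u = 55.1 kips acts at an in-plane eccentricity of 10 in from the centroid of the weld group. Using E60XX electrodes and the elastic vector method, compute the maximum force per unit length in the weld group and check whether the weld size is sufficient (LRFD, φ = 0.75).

E60XX → F_EXX = 60 ksi.
Total weld length L_w = 23.5 in. Treat welds as unit-width lines.
Centroid: x̄ = 2×6×3 / 23.5 = 1.532 in from the vertical weld.
Polar moment about centroid: J = I_x + I_y = [11.5³/12 + 2×6×5.75²] + [11.5×1.532² + 2(6³/12 + 6×1.468²)] = 612.3 in³.
Direct shear f_v = P/L_w = 55.1 / 23.5 = 2.345 kip/in (vertical).
Torsion M = P·e = 55.1 × 10 = 551 kip·in.
Critical point at (x, y) = (4.468, 5.75) from centroid. f_tx = M·y/J = 5.174 kip/in; f_ty = M·x/J = 4.02 kip/in.
Resultant f_max = √[f_tx² + (f_v + f_ty)²] = √[5.174² + (2.345 + 4.02)²] = 8.203 kip/in.
Capacity per unit length: φr_n = 0.75 × 0.6 × 60 × (0.707 × 0.75) = 14.32 kip/in.
8.203 ≤ 14.32 → adequate.

f_max ≈ 8.2 kip/in; adequate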